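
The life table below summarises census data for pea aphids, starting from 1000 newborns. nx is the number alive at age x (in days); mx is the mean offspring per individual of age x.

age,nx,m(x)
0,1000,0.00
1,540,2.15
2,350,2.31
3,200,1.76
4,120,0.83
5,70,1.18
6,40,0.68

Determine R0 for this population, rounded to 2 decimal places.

2.53

lx = nx/n0 = nx/1000: 1, 0.54, 0.35, 0.2, 0.12, 0.07, 0.04
lx·mx by age: 0, 1.161, 0.8085, 0.352, 0.0996, 0.0826, 0.0272
R0 = Σ lx·mx = 2.5309 → 2.53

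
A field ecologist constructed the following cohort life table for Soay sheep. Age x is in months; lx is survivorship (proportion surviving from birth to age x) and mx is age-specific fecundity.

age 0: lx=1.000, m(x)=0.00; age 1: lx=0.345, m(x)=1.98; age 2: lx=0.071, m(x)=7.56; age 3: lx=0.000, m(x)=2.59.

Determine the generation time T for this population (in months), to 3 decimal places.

1.440

lx·mx: 0, 0.6831, 0.53676, 0 → R0 = 1.21986
x·lx·mx: 0, 0.6831, 1.07352, 0 → Σ = 1.75662
T = 1.75662 / 1.21986 = 1.440018… → 1.440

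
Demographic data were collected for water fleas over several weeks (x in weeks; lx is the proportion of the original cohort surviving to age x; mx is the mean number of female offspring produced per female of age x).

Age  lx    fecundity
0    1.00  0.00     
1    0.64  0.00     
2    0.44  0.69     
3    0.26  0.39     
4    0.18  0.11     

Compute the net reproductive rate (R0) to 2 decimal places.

lx·mx by age: 0, 0, 0.3036, 0.1014, 0.0198
R0 = Σ lx·mx = 0.4248 → 0.42

0.42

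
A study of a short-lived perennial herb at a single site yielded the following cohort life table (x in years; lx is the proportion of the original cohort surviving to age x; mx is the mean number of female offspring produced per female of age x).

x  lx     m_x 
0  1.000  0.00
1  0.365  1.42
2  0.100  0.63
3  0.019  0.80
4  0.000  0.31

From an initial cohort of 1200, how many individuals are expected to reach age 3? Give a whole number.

23

Expected survivors = N0 · l_3 = 1200 × 0.019 = 22.8 → 23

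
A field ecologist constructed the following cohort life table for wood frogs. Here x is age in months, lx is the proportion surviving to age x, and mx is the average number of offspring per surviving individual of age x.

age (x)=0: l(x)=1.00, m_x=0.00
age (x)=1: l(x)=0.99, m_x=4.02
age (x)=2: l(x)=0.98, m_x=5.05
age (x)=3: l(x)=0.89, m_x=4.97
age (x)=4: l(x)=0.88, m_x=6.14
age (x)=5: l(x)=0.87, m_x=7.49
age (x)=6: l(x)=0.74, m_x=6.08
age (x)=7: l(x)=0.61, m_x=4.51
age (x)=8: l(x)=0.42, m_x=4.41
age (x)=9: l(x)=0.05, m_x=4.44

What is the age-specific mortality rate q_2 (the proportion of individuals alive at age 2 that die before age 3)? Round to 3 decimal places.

0.092

q_2 = (l_2 − l_3) / l_2 = (0.98 − 0.89) / 0.98
     = 0.09 / 0.98 = 0.091837… → 0.092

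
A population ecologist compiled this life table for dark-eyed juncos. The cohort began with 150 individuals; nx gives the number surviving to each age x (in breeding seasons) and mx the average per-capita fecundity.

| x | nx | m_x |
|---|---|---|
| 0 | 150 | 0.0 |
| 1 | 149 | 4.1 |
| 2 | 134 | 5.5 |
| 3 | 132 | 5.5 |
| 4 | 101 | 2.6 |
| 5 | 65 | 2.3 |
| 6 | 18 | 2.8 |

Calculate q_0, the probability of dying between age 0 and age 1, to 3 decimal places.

0.007

lx = nx/n0 = nx/150: 1, 0.99333…, 0.89333…, 0.88, 0.67333…, 0.43333…, 0.12
q_0 = (l_0 − l_1) / l_0 = (1 − 0.993333…) / 1
     = 0.006667… / 1 = 0.006667… → 0.007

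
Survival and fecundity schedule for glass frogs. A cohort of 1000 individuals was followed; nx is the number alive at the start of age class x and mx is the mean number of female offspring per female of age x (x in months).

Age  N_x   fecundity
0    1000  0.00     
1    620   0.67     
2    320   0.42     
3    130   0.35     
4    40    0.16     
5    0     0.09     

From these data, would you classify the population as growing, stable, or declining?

declining

lx = nx/n0 = nx/1000: 1, 0.62, 0.32, 0.13, 0.04, 0
R0 = Σ lx·mx = 0 + 0.4154 + 0.1344 + 0.0455 + 0.0064 + 0 = 0.6017
R0 < 1, so the population is declining.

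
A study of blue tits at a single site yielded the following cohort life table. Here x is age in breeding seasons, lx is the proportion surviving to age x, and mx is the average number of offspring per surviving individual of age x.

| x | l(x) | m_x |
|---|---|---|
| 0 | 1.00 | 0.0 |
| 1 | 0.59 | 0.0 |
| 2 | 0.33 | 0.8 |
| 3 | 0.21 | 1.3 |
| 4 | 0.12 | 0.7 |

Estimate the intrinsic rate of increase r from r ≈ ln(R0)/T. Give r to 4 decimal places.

R0 = Σ lx·mx = 0 + 0 + 0.264 + 0.273 + 0.084 = 0.621
Σ x·lx·mx = 1.683; T = 1.683/0.621 = 2.71014…
r ≈ ln(R0)/T = ln(0.621)/2.71014… = -0.175793… → -0.1758

-0.1758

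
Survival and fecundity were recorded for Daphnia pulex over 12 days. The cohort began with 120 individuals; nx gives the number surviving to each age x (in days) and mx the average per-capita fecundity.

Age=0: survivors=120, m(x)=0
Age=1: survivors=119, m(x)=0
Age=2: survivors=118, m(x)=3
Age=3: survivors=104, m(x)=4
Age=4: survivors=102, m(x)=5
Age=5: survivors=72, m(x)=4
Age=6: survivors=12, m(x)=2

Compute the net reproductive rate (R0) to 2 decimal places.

lx = nx/n0 = nx/120: 1, 0.99167…, 0.98333…, 0.86667…, 0.85, 0.6, 0.1
lx·mx by age: 0, 0, 2.95…, 3.466667…, 4.25, 2.4, 0.2
R0 = Σ lx·mx = 13.266667… → 13.27

13.27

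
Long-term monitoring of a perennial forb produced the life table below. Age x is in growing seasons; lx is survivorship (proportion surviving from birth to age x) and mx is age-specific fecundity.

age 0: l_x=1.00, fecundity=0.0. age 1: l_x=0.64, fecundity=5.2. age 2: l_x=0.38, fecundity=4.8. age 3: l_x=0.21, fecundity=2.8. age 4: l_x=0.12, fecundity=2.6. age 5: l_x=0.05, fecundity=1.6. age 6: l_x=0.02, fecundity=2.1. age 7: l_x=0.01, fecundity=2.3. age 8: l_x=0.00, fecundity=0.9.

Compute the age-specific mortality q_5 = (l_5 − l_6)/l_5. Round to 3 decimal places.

q_5 = (l_5 − l_6) / l_5 = (0.05 − 0.02) / 0.05
     = 0.03 / 0.05 = 0.6 → 0.600

0.600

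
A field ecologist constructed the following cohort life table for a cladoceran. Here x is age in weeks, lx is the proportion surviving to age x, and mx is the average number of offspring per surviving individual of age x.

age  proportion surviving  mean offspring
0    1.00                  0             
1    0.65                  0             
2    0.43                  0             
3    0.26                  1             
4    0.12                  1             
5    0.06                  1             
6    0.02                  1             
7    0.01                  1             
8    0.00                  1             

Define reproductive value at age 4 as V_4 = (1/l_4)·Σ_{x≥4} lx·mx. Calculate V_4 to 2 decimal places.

lx·mx for x ≥ 4: 0.12, 0.06, 0.02, 0.01, 0 → sum = 0.21
V_4 = 0.21 / l_4 = 0.21 / 0.12 = 1.75 → 1.75

1.75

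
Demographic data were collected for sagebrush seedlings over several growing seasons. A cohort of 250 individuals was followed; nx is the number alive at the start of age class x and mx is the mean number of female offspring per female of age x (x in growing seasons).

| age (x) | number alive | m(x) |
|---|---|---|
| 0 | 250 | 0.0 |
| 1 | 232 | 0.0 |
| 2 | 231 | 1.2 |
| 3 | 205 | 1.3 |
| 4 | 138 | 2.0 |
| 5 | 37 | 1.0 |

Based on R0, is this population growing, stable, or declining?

growing

lx = nx/n0 = nx/250: 1, 0.928, 0.924, 0.82, 0.552, 0.148
R0 = Σ lx·mx = 0 + 0 + 1.1088 + 1.066 + 1.104 + 0.148 = 3.4268
R0 > 1, so the population is growing.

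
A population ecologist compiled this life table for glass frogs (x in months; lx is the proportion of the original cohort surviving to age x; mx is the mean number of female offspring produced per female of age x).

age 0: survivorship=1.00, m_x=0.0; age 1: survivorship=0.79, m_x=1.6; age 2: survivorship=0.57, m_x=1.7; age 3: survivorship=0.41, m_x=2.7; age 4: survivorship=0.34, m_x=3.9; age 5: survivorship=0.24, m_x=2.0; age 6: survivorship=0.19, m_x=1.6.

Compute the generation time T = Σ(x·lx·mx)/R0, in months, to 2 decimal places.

2.95

lx·mx: 0, 1.264, 0.969, 1.107, 1.326, 0.48, 0.304 → R0 = 5.45
x·lx·mx: 0, 1.264, 1.938, 3.321, 5.304, 2.4, 1.824 → Σ = 16.051
T = 16.051 / 5.45 = 2.945138… → 2.95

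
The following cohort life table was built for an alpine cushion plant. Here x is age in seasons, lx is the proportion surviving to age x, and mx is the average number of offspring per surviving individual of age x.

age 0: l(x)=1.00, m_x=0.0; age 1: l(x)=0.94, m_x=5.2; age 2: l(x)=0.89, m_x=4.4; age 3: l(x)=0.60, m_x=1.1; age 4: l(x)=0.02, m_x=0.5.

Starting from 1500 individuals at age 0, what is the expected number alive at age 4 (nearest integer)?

Expected survivors = N0 · l_4 = 1500 × 0.02 = 30 → 30

30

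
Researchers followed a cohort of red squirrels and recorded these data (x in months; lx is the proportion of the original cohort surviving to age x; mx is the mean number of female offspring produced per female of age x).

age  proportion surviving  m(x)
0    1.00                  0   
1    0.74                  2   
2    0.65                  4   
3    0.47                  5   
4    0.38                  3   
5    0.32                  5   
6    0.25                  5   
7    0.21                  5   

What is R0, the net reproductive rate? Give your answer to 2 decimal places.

lx·mx by age: 0, 1.48, 2.6, 2.35, 1.14, 1.6, 1.25, 1.05
R0 = Σ lx·mx = 11.47 → 11.47

11.47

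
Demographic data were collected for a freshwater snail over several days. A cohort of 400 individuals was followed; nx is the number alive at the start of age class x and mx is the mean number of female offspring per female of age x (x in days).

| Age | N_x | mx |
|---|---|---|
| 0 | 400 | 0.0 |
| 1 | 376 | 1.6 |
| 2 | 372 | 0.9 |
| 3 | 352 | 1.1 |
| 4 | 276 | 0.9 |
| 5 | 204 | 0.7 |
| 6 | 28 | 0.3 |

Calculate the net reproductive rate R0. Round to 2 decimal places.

4.31

lx = nx/n0 = nx/400: 1, 0.94, 0.93, 0.88, 0.69, 0.51, 0.07
lx·mx by age: 0, 1.504, 0.837, 0.968, 0.621, 0.357, 0.021
R0 = Σ lx·mx = 4.308 → 4.31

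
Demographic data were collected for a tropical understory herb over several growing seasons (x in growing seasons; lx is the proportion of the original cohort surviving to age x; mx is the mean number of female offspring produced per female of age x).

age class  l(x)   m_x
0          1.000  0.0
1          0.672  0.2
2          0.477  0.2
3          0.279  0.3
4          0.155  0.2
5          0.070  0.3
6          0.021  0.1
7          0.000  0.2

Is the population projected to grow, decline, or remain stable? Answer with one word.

R0 = Σ lx·mx = 0 + 0.1344 + 0.0954 + 0.0837 + 0.031 + 0.021 + 0.0021 + 0 = 0.3676
R0 < 1, so the population is declining.

declining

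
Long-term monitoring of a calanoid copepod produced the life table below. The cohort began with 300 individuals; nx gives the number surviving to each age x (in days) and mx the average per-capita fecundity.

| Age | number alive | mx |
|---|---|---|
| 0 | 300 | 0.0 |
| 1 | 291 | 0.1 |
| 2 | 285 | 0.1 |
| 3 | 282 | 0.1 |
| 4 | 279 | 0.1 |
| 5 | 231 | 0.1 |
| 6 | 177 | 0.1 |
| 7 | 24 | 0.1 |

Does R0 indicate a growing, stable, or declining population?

lx = nx/n0 = nx/300: 1, 0.97, 0.95, 0.94, 0.93, 0.77, 0.59, 0.08
R0 = Σ lx·mx = 0 + 0.097 + 0.095 + 0.094 + 0.093 + 0.077 + 0.059 + 0.008 = 0.523
R0 < 1, so the population is declining.

declining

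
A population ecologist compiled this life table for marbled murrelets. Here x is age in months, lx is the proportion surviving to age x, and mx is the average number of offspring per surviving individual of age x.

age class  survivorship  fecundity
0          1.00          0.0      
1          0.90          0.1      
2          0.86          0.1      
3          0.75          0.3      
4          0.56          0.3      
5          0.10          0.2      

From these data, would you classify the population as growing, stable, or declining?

R0 = Σ lx·mx = 0 + 0.09 + 0.086 + 0.225 + 0.168 + 0.02 = 0.589
R0 < 1, so the population is declining.

declining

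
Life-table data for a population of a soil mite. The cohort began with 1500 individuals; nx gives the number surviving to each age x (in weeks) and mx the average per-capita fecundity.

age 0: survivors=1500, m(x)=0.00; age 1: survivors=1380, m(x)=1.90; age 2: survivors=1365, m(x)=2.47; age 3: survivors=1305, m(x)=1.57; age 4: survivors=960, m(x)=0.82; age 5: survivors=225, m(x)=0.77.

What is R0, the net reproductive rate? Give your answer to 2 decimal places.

6.00

lx = nx/n0 = nx/1500: 1, 0.92, 0.91, 0.87, 0.64, 0.15
lx·mx by age: 0, 1.748, 2.2477, 1.3659, 0.5248, 0.1155
R0 = Σ lx·mx = 6.0019 → 6.00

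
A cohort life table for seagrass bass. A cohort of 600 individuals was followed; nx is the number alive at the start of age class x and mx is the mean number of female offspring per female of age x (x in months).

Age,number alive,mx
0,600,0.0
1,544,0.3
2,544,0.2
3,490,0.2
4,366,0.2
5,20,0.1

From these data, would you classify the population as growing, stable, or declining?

declining

lx = nx/n0 = nx/600: 1, 0.90667…, 0.90667…, 0.81667…, 0.61, 0.03333…
R0 = Σ lx·mx = 0 + 0.272… + 0.181333… + 0.163333… + 0.122 + 0.003333… = 0.742…
R0 < 1, so the population is declining.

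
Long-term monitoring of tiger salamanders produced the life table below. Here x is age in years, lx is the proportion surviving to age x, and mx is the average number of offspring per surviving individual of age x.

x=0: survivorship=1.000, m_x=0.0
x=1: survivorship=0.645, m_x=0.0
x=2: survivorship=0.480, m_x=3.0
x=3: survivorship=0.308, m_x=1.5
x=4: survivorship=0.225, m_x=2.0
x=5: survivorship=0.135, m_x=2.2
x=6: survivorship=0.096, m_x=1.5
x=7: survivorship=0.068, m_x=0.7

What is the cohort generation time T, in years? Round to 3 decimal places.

3.080

lx·mx: 0, 0, 1.44, 0.462, 0.45, 0.297, 0.144, 0.0476 → R0 = 2.8406
x·lx·mx: 0, 0, 2.88, 1.386, 1.8, 1.485, 0.864, 0.3332 → Σ = 8.7482
T = 8.7482 / 2.8406 = 3.079701… → 3.080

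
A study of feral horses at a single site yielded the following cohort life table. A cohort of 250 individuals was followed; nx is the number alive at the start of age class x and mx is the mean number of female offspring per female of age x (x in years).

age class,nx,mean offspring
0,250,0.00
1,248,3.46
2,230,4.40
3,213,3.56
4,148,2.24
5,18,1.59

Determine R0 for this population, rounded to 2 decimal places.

lx = nx/n0 = nx/250: 1, 0.992, 0.92, 0.852, 0.592, 0.072
lx·mx by age: 0, 3.43232, 4.048, 3.03312, 1.32608, 0.11448
R0 = Σ lx·mx = 11.954 → 11.95

11.95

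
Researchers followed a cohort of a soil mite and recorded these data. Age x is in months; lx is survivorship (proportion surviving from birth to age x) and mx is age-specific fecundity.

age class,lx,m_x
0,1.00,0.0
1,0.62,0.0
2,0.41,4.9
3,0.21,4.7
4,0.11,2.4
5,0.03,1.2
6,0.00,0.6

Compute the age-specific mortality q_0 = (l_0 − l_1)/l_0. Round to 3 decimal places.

q_0 = (l_0 − l_1) / l_0 = (1 − 0.62) / 1
     = 0.38 / 1 = 0.38 → 0.380

0.380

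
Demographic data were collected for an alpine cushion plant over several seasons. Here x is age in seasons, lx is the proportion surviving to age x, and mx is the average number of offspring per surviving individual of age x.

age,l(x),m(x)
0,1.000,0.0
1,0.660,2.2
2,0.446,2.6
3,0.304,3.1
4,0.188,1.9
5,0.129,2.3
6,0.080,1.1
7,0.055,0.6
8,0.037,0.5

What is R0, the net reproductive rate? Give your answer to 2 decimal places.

4.35

lx·mx by age: 0, 1.452, 1.1596, 0.9424, 0.3572, 0.2967, 0.088, 0.033, 0.0185
R0 = Σ lx·mx = 4.3474 → 4.35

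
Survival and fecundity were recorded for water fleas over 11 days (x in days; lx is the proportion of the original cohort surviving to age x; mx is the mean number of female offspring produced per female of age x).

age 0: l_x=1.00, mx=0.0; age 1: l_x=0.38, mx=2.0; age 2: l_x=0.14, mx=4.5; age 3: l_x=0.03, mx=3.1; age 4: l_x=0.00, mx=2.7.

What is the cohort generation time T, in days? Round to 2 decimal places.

1.55

lx·mx: 0, 0.76, 0.63, 0.093, 0 → R0 = 1.483
x·lx·mx: 0, 0.76, 1.26, 0.279, 0 → Σ = 2.299
T = 2.299 / 1.483 = 1.550236… → 1.55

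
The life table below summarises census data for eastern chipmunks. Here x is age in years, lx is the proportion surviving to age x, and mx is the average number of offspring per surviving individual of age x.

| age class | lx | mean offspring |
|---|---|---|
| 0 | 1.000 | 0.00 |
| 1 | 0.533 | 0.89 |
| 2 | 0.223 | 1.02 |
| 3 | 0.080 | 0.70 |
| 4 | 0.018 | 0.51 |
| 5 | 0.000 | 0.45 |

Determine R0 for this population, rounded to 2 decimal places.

lx·mx by age: 0, 0.47437, 0.22746, 0.056, 0.00918, 0
R0 = Σ lx·mx = 0.76701 → 0.77

0.77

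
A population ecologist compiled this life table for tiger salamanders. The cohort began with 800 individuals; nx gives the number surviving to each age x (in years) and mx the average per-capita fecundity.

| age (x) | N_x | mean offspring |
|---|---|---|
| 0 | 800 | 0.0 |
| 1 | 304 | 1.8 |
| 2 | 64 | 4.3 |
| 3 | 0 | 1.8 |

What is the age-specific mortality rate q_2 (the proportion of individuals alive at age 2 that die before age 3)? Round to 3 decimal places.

1.000

lx = nx/n0 = nx/800: 1, 0.38, 0.08, 0
q_2 = (l_2 − l_3) / l_2 = (0.08 − 0) / 0.08
     = 0.08 / 0.08 = 1 → 1.000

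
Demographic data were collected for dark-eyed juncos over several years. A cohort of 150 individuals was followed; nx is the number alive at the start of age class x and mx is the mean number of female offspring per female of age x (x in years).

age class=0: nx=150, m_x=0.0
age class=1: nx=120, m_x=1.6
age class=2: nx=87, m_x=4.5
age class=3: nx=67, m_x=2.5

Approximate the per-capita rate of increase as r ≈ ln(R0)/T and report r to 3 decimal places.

lx = nx/n0 = nx/150: 1, 0.8, 0.58, 0.44667…
R0 = Σ lx·mx = 0 + 1.28 + 2.61 + 1.11667… = 5.006667…
Σ x·lx·mx = 9.85…; T = 9.85…/5.006667… = 1.96738…
r ≈ ln(R0)/T = ln(5.006667…)/1.96738… = 0.81874… → 0.819

0.819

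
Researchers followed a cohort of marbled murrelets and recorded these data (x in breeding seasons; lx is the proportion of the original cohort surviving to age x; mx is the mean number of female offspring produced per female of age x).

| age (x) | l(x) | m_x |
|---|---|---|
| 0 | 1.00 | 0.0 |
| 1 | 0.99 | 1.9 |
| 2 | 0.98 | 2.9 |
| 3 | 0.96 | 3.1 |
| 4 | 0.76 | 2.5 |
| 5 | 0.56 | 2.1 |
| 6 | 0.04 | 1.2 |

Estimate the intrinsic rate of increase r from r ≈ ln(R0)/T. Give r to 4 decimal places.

R0 = Σ lx·mx = 0 + 1.881 + 2.842 + 2.976 + 1.9 + 1.176 + 0.048 = 10.823
Σ x·lx·mx = 30.261; T = 30.261/10.823 = 2.79599…
r ≈ ln(R0)/T = ln(10.823)/2.79599… = 0.851818… → 0.8518

0.8518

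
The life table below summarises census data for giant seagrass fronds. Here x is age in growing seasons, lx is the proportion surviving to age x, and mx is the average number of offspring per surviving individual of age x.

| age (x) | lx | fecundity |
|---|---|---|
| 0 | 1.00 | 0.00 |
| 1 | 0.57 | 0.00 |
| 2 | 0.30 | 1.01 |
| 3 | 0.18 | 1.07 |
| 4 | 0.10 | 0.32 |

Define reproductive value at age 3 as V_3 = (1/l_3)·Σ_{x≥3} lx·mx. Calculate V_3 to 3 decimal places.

1.248

lx·mx for x ≥ 3: 0.1926, 0.032 → sum = 0.2246
V_3 = 0.2246 / l_3 = 0.2246 / 0.18 = 1.247778… → 1.248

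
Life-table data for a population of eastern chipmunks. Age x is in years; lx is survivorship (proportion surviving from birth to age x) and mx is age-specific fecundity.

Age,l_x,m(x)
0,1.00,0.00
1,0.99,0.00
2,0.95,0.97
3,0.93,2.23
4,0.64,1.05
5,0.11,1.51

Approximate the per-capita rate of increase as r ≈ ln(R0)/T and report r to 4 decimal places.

0.4447

R0 = Σ lx·mx = 0 + 0 + 0.9215 + 2.0739 + 0.672 + 0.1661 = 3.8335
Σ x·lx·mx = 11.5832; T = 11.5832/3.8335 = 3.02157…
r ≈ ln(R0)/T = ln(3.8335)/3.02157… = 0.444728… → 0.4447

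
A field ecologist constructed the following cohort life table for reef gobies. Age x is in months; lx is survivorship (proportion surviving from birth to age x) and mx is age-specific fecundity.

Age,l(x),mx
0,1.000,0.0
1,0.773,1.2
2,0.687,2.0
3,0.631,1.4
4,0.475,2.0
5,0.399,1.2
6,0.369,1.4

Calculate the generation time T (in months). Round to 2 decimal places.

lx·mx: 0, 0.9276, 1.374, 0.8834, 0.95, 0.4788, 0.5166 → R0 = 5.1304
x·lx·mx: 0, 0.9276, 2.748, 2.6502, 3.8, 2.394, 3.0996 → Σ = 15.6194
T = 15.6194 / 5.1304 = 3.04448… → 3.04

3.04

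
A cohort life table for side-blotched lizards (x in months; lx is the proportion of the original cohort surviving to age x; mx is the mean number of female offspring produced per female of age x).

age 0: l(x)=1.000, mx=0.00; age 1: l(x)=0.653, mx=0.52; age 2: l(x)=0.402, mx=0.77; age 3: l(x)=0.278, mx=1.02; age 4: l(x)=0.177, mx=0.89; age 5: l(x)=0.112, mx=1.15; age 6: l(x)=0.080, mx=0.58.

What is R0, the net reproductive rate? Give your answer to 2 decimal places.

1.27

lx·mx by age: 0, 0.33956, 0.30954, 0.28356, 0.15753, 0.1288, 0.0464
R0 = Σ lx·mx = 1.26539 → 1.27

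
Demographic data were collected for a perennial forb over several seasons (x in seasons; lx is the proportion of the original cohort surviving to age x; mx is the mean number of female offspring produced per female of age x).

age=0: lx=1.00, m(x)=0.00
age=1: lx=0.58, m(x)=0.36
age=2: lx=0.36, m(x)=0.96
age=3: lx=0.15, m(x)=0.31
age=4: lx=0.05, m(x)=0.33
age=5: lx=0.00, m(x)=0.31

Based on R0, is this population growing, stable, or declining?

declining

R0 = Σ lx·mx = 0 + 0.2088 + 0.3456 + 0.0465 + 0.0165 + 0 = 0.6174
R0 < 1, so the population is declining.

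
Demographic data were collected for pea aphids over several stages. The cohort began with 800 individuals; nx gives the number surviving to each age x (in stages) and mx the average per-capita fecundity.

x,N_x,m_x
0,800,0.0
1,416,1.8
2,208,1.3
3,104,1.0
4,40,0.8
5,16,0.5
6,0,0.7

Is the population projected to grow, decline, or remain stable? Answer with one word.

lx = nx/n0 = nx/800: 1, 0.52, 0.26, 0.13, 0.05, 0.02, 0
R0 = Σ lx·mx = 0 + 0.936 + 0.338 + 0.13 + 0.04 + 0.01 + 0 = 1.454
R0 > 1, so the population is growing.

growing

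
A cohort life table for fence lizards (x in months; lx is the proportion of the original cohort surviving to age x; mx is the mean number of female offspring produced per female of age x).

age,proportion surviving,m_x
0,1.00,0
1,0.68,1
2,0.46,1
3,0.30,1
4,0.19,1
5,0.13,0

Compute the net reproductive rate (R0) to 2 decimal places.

lx·mx by age: 0, 0.68, 0.46, 0.3, 0.19, 0
R0 = Σ lx·mx = 1.63 → 1.63

1.63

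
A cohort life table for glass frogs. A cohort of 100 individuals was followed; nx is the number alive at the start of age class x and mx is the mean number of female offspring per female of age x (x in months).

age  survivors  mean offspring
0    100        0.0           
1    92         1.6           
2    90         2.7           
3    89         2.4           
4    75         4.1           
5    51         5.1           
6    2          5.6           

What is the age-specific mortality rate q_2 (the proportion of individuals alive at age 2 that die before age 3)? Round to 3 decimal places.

lx = nx/n0 = nx/100: 1, 0.92, 0.9, 0.89, 0.75, 0.51, 0.02
q_2 = (l_2 − l_3) / l_2 = (0.9 − 0.89) / 0.9
     = 0.01 / 0.9 = 0.011111… → 0.011

0.011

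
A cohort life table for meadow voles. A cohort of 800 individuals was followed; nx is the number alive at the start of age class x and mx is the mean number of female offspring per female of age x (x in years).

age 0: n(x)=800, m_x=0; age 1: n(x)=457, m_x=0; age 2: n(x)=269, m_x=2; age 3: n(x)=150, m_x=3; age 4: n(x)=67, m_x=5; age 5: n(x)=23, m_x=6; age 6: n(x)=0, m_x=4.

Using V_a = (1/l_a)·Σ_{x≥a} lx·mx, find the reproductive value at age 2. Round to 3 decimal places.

5.431

lx = nx/n0 = nx/800: 1, 0.57125, 0.33625, 0.1875, 0.08375, 0.02875, 0
lx·mx for x ≥ 2: 0.6725, 0.5625, 0.41875, 0.1725, 0 → sum = 1.82625
V_2 = 1.82625 / l_2 = 1.82625 / 0.33625 = 5.431227… → 5.431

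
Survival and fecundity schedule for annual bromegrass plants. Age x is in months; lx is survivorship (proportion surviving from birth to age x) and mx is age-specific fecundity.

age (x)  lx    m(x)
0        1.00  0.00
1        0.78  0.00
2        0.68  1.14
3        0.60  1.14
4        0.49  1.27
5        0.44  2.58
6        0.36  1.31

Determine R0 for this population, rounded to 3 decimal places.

lx·mx by age: 0, 0, 0.7752, 0.684, 0.6223, 1.1352, 0.4716
R0 = Σ lx·mx = 3.6883 → 3.688

3.688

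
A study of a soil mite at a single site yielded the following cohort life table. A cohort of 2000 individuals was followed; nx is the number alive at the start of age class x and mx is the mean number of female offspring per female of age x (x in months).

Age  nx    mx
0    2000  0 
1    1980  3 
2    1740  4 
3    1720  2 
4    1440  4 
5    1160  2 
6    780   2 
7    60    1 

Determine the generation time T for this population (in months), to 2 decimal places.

2.86

lx = nx/n0 = nx/2000: 1, 0.99, 0.87, 0.86, 0.72, 0.58, 0.39, 0.03
lx·mx: 0, 2.97, 3.48, 1.72, 2.88, 1.16, 0.78, 0.03 → R0 = 13.02
x·lx·mx: 0, 2.97, 6.96, 5.16, 11.52, 5.8, 4.68, 0.21 → Σ = 37.3
T = 37.3 / 13.02 = 2.864823… → 2.86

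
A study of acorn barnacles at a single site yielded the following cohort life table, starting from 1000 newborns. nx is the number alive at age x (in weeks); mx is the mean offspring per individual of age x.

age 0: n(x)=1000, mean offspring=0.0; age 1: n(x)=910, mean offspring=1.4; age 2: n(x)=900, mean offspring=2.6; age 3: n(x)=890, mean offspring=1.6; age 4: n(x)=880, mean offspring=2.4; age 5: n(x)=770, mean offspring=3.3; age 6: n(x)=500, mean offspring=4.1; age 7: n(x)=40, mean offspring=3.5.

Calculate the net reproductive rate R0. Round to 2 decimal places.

lx = nx/n0 = nx/1000: 1, 0.91, 0.9, 0.89, 0.88, 0.77, 0.5, 0.04
lx·mx by age: 0, 1.274, 2.34, 1.424, 2.112, 2.541, 2.05, 0.14
R0 = Σ lx·mx = 11.881 → 11.88

11.88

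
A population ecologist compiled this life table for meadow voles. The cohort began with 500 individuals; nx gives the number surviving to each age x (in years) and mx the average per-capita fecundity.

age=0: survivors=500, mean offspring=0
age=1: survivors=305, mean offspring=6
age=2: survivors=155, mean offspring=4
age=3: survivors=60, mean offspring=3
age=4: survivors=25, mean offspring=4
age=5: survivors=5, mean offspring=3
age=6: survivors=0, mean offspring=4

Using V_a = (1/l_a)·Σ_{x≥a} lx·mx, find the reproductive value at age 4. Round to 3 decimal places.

4.600

lx = nx/n0 = nx/500: 1, 0.61, 0.31, 0.12, 0.05, 0.01, 0
lx·mx for x ≥ 4: 0.2, 0.03, 0 → sum = 0.23
V_4 = 0.23 / l_4 = 0.23 / 0.05 = 4.6 → 4.600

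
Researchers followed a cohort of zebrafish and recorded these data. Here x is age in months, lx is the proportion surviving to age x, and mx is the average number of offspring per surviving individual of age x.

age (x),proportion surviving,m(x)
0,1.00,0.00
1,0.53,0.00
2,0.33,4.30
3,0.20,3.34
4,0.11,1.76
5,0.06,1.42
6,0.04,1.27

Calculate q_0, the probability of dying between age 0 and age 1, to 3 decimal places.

0.470

q_0 = (l_0 − l_1) / l_0 = (1 − 0.53) / 1
     = 0.47 / 1 = 0.47 → 0.470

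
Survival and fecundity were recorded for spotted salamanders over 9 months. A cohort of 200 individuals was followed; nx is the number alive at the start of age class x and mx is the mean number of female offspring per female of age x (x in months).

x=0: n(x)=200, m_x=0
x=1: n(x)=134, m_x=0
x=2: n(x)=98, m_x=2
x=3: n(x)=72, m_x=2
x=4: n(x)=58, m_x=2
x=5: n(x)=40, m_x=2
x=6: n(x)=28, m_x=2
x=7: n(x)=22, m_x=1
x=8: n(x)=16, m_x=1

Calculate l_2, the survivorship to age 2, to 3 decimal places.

l_2 = n_2/n_0 = 98/200 = 0.49 → 0.490

0.490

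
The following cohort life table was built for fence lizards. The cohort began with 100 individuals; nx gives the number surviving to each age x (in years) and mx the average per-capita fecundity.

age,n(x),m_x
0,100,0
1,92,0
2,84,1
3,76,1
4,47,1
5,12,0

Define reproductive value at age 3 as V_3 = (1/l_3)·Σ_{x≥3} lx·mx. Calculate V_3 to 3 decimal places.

lx = nx/n0 = nx/100: 1, 0.92, 0.84, 0.76, 0.47, 0.12
lx·mx for x ≥ 3: 0.76, 0.47, 0 → sum = 1.23
V_3 = 1.23 / l_3 = 1.23 / 0.76 = 1.618421… → 1.618

1.618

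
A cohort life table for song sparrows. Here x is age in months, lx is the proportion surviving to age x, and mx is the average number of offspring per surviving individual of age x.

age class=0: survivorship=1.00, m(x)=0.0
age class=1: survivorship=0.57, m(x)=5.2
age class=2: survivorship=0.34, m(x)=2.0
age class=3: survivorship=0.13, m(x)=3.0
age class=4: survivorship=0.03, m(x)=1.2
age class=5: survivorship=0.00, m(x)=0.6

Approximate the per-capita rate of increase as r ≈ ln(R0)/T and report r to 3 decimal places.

1.013

R0 = Σ lx·mx = 0 + 2.964 + 0.68 + 0.39 + 0.036 + 0 = 4.07
Σ x·lx·mx = 5.638; T = 5.638/4.07 = 1.38526…
r ≈ ln(R0)/T = ln(4.07)/1.38526… = 1.01327… → 1.013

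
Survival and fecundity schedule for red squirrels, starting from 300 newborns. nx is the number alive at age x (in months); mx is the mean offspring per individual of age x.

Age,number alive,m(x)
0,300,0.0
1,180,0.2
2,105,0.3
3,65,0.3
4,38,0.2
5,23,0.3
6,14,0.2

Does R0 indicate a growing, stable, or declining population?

declining

lx = nx/n0 = nx/300: 1, 0.6, 0.35, 0.21667…, 0.12667…, 0.07667…, 0.04667…
R0 = Σ lx·mx = 0 + 0.12 + 0.105 + 0.065… + 0.025333… + 0.023… + 0.009333… = 0.347667…
R0 < 1, so the population is declining.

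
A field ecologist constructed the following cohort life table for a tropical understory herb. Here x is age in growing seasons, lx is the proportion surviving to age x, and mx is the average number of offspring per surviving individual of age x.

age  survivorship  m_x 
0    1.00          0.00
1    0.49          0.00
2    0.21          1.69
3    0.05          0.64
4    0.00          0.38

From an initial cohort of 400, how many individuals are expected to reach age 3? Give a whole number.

20

Expected survivors = N0 · l_3 = 400 × 0.05 = 20 → 20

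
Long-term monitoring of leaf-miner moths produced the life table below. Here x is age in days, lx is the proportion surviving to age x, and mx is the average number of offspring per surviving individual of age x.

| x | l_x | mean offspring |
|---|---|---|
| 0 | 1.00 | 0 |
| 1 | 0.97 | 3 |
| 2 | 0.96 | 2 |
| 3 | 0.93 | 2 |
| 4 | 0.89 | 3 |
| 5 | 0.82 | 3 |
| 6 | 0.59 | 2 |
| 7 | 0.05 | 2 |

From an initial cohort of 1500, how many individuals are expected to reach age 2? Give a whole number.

1440

Expected survivors = N0 · l_2 = 1500 × 0.96 = 1440 → 1440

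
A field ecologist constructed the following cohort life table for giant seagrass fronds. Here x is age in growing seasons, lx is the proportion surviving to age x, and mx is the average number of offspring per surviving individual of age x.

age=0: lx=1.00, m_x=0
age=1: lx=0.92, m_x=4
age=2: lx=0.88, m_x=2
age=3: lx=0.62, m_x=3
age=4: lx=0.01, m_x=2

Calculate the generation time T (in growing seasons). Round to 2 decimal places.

1.76

lx·mx: 0, 3.68, 1.76, 1.86, 0.02 → R0 = 7.32
x·lx·mx: 0, 3.68, 3.52, 5.58, 0.08 → Σ = 12.86
T = 12.86 / 7.32 = 1.756831… → 1.76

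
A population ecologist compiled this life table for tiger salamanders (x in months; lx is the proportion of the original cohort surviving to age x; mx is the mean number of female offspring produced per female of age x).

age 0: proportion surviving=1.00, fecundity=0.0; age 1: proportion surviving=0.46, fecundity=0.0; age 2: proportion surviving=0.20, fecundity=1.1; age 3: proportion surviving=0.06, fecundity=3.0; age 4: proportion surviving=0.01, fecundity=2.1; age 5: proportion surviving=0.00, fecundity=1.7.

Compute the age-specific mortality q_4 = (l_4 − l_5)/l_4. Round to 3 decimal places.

q_4 = (l_4 − l_5) / l_4 = (0.01 − 0) / 0.01
     = 0.01 / 0.01 = 1 → 1.000

1.000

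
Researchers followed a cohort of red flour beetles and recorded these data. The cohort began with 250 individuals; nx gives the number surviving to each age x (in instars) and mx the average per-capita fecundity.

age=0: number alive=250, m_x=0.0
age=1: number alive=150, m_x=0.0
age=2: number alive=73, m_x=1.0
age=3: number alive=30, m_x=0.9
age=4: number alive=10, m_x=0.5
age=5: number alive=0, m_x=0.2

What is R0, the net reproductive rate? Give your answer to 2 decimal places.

0.42

lx = nx/n0 = nx/250: 1, 0.6, 0.292, 0.12, 0.04, 0
lx·mx by age: 0, 0, 0.292, 0.108, 0.02, 0
R0 = Σ lx·mx = 0.42 → 0.42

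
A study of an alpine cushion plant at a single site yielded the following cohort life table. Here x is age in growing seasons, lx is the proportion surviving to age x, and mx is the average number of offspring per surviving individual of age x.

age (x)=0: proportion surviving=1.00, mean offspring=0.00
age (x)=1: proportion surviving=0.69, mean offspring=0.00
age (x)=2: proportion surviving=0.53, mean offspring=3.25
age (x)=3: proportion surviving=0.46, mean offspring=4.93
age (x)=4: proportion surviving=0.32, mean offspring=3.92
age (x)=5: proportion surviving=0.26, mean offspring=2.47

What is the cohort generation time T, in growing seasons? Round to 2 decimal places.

3.14

lx·mx: 0, 0, 1.7225, 2.2678, 1.2544, 0.6422 → R0 = 5.8869
x·lx·mx: 0, 0, 3.445, 6.8034, 5.0176, 3.211 → Σ = 18.477
T = 18.477 / 5.8869 = 3.138664… → 3.14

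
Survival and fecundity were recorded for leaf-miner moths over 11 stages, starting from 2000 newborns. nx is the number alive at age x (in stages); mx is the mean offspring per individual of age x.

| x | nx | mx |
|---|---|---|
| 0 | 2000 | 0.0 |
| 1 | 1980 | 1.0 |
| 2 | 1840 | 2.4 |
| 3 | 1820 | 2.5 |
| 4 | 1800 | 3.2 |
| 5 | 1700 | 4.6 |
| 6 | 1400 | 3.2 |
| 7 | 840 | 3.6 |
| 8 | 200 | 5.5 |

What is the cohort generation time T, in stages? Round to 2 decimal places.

lx = nx/n0 = nx/2000: 1, 0.99, 0.92, 0.91, 0.9, 0.85, 0.7, 0.42, 0.1
lx·mx: 0, 0.99, 2.208, 2.275, 2.88, 3.91, 2.24, 1.512, 0.55 → R0 = 16.565
x·lx·mx: 0, 0.99, 4.416, 6.825, 11.52, 19.55, 13.44, 10.584, 4.4 → Σ = 71.725
T = 71.725 / 16.565 = 4.329912… → 4.33

4.33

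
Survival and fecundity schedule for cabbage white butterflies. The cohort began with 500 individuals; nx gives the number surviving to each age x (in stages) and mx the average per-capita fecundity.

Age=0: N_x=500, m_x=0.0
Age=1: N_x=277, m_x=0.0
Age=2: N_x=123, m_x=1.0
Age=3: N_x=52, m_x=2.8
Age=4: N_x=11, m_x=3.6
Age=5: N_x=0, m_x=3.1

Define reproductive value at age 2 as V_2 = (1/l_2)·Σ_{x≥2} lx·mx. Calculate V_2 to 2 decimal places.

lx = nx/n0 = nx/500: 1, 0.554, 0.246, 0.104, 0.022, 0
lx·mx for x ≥ 2: 0.246, 0.2912, 0.0792, 0 → sum = 0.6164
V_2 = 0.6164 / l_2 = 0.6164 / 0.246 = 2.505691… → 2.51

2.51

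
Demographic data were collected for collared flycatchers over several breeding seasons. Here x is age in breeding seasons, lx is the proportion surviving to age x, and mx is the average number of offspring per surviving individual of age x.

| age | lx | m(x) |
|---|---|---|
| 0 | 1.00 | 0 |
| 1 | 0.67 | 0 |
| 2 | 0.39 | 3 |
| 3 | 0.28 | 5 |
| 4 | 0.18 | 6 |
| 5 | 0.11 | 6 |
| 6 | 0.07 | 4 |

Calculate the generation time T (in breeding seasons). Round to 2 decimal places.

lx·mx: 0, 0, 1.17, 1.4, 1.08, 0.66, 0.28 → R0 = 4.59
x·lx·mx: 0, 0, 2.34, 4.2, 4.32, 3.3, 1.68 → Σ = 15.84
T = 15.84 / 4.59 = 3.45098… → 3.45

3.45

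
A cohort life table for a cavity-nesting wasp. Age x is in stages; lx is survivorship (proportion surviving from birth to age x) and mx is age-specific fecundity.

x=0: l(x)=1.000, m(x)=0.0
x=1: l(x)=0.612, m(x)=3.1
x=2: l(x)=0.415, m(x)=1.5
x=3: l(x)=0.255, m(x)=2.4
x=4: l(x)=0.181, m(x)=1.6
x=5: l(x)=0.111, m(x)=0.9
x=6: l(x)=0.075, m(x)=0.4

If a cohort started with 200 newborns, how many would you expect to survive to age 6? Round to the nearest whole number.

Expected survivors = N0 · l_6 = 200 × 0.075 = 15 → 15

15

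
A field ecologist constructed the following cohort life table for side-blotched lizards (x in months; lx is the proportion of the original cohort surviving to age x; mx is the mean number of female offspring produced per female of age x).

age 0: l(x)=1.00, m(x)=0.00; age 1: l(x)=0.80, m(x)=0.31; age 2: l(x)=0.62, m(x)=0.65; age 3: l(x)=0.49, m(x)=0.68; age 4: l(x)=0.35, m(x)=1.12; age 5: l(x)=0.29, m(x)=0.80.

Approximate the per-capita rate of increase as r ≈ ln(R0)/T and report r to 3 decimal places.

R0 = Σ lx·mx = 0 + 0.248 + 0.403 + 0.3332 + 0.392 + 0.232 = 1.6082
Σ x·lx·mx = 4.7816; T = 4.7816/1.6082 = 2.97326…
r ≈ ln(R0)/T = ln(1.6082)/2.97326… = 0.1598… → 0.160

0.160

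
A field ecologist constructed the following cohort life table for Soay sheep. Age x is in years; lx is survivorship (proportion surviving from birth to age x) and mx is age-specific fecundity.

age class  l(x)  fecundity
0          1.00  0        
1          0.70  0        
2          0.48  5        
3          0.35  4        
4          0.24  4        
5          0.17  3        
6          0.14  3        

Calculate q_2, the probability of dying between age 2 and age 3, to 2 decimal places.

q_2 = (l_2 − l_3) / l_2 = (0.48 − 0.35) / 0.48
     = 0.13 / 0.48 = 0.270833… → 0.27

0.27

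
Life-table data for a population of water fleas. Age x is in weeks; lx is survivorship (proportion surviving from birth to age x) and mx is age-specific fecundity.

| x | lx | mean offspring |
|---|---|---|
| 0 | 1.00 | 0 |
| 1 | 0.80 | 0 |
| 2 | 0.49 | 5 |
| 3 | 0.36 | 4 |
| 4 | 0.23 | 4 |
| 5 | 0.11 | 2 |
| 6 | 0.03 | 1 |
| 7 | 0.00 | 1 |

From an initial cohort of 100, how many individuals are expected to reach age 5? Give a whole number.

11

Expected survivors = N0 · l_5 = 100 × 0.11 = 11 → 11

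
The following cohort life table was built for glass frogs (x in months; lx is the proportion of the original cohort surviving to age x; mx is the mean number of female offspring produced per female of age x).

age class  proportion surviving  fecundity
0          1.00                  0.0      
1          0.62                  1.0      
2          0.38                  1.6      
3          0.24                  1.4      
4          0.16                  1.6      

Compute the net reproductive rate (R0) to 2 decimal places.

1.82

lx·mx by age: 0, 0.62, 0.608, 0.336, 0.256
R0 = Σ lx·mx = 1.82 → 1.82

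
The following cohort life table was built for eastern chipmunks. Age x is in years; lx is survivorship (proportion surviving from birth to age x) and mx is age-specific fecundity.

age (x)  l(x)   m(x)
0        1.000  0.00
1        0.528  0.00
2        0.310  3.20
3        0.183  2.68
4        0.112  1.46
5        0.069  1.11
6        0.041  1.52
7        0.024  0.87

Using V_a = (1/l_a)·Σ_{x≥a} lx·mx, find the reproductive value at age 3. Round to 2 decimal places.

4.45

lx·mx for x ≥ 3: 0.49044, 0.16352, 0.07659, 0.06232, 0.02088 → sum = 0.81375
V_3 = 0.81375 / l_3 = 0.81375 / 0.183 = 4.446721… → 4.45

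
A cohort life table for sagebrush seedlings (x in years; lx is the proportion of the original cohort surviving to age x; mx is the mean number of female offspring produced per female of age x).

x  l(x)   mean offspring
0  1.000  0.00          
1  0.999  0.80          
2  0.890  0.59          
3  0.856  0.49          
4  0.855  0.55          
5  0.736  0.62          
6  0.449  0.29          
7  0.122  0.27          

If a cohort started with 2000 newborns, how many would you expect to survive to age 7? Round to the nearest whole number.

244

Expected survivors = N0 · l_7 = 2000 × 0.122 = 244 → 244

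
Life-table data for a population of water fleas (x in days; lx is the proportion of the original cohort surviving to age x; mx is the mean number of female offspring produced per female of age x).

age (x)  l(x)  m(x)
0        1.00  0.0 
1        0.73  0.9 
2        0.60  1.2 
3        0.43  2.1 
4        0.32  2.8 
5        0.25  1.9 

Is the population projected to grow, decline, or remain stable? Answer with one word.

growing

R0 = Σ lx·mx = 0 + 0.657 + 0.72 + 0.903 + 0.896 + 0.475 = 3.651
R0 > 1, so the population is growing.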